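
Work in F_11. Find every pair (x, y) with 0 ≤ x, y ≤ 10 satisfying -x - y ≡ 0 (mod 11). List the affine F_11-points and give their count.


Affine F_11-points: {(0, 0), (1, 10), (2, 9), (3, 8), (4, 7), (5, 6), (6, 5), (7, 4), (8, 3), (9, 2), (10, 1)}; count = 11.

For each of the 121 pairs (x, y) ∈ F_11², evaluate f(x, y) mod 11. Record the zeros.
  x = 0: [0↦0, 1↦10, 2↦9, 3↦8, 4↦7, 5↦6, 6↦5, 7↦4, 8↦3, 9↦2, 10↦1]  zeros at y ∈ {0}
  x = 1: [0↦10, 1↦9, 2↦8, 3↦7, 4↦6, 5↦5, 6↦4, 7↦3, 8↦2, 9↦1, 10↦0]  zeros at y ∈ {10}
  x = 2: [0↦9, 1↦8, 2↦7, 3↦6, 4↦5, 5↦4, 6↦3, 7↦2, 8↦1, 9↦0, 10↦10]  zeros at y ∈ {9}
  x = 3: [0↦8, 1↦7, 2↦6, 3↦5, 4↦4, 5↦3, 6↦2, 7↦1, 8↦0, 9↦10, 10↦9]  zeros at y ∈ {8}
  x = 4: [0↦7, 1↦6, 2↦5, 3↦4, 4↦3, 5↦2, 6↦1, 7↦0, 8↦10, 9↦9, 10↦8]  zeros at y ∈ {7}
  x = 5: [0↦6, 1↦5, 2↦4, 3↦3, 4↦2, 5↦1, 6↦0, 7↦10, 8↦9, 9↦8, 10↦7]  zeros at y ∈ {6}
  x = 6: [0↦5, 1↦4, 2↦3, 3↦2, 4↦1, 5↦0, 6↦10, 7↦9, 8↦8, 9↦7, 10↦6]  zeros at y ∈ {5}
  x = 7: [0↦4, 1↦3, 2↦2, 3↦1, 4↦0, 5↦10, 6↦9, 7↦8, 8↦7, 9↦6, 10↦5]  zeros at y ∈ {4}
  x = 8: [0↦3, 1↦2, 2↦1, 3↦0, 4↦10, 5↦9, 6↦8, 7↦7, 8↦6, 9↦5, 10↦4]  zeros at y ∈ {3}
  x = 9: [0↦2, 1↦1, 2↦0, 3↦10, 4↦9, 5↦8, 6↦7, 7↦6, 8↦5, 9↦4, 10↦3]  zeros at y ∈ {2}
  x = 10: [0↦1, 1↦0, 2↦10, 3↦9, 4↦8, 5↦7, 6↦6, 7↦5, 8↦4, 9↦3, 10↦2]  zeros at y ∈ {1}
Collecting zeros: affine points = {(0, 0), (1, 10), (2, 9), (3, 8), (4, 7), (5, 6), (6, 5), (7, 4), (8, 3), (9, 2), (10, 1)}.
Total count |C(F_11)_aff| = 11.


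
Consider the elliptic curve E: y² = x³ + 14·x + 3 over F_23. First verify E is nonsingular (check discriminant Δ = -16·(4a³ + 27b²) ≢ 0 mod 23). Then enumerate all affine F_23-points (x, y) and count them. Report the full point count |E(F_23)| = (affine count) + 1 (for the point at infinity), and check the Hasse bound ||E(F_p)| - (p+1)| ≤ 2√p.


Affine points = {(0, 7), (0, 16), (1, 8), (1, 15), (2, 4), (2, 19), (3, 7), (3, 16), (4, 10), (4, 13), (6, 2), (6, 21), (8, 11), (8, 12), (10, 4), (10, 19), (11, 4), (11, 19), (12, 6), (12, 17), (13, 6), (13, 17), (15, 0), (17, 5), (17, 18), (20, 7), (20, 16), (21, 6), (21, 17)}; affine count = 29; |E(F_23)| = 30.

Discriminant check: Δ ∝ 4a³ + 27b² = 4·14³ + 27·3² = 4·2744 + 27·9 ≡ 18 (mod 23). Nonzero ⇒ E is nonsingular.
For each x ∈ F_23, compute rhs = x³ + 14·x + 3 mod 23, then count y ∈ F_23 with y² ≡ rhs.
  x = 0: rhs = 3, matching y values: 7, 16 (2 points).
  x = 1: rhs = 18, matching y values: 8, 15 (2 points).
  x = 2: rhs = 16, matching y values: 4, 19 (2 points).
  x = 3: rhs = 3, matching y values: 7, 16 (2 points).
  x = 4: rhs = 8, matching y values: 10, 13 (2 points).
  x = 5: rhs = 14, matching y values: none (0 points).
  x = 6: rhs = 4, matching y values: 2, 21 (2 points).
  x = 7: rhs = 7, matching y values: none (0 points).
  x = 8: rhs = 6, matching y values: 11, 12 (2 points).
  x = 9: rhs = 7, matching y values: none (0 points).
  x = 10: rhs = 16, matching y values: 4, 19 (2 points).
  x = 11: rhs = 16, matching y values: 4, 19 (2 points).
  x = 12: rhs = 13, matching y values: 6, 17 (2 points).
  x = 13: rhs = 13, matching y values: 6, 17 (2 points).
  x = 14: rhs = 22, matching y values: none (0 points).
  x = 15: rhs = 0, matching y values: 0 (1 points).
  x = 16: rhs = 22, matching y values: none (0 points).
  x = 17: rhs = 2, matching y values: 5, 18 (2 points).
  x = 18: rhs = 15, matching y values: none (0 points).
  x = 19: rhs = 21, matching y values: none (0 points).
  x = 20: rhs = 3, matching y values: 7, 16 (2 points).
  x = 21: rhs = 13, matching y values: 6, 17 (2 points).
  x = 22: rhs = 11, matching y values: none (0 points).
Total affine count: 29.
Full point count |E(F_23)| = 29 + 1 = 30.
Hasse bound: |30 − (23+1)| = |6| = 6 ≤ 2√23 ≈ 9.5917 ✓.


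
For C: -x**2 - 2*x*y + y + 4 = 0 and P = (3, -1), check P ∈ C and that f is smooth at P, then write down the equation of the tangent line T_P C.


Tangent line at P: -4*x - 5*y + 7 = 0.

Step 1: f(3, -1) = 0, so P lies on C.
Step 2: partial derivatives
  f_x(x, y) = -2*x - 2*y, f_y(x, y) = 1 - 2*x.
  f_x(P) = -4, f_y(P) = -5 (gradient nonzero, so P is smooth).
Step 3: tangent line at P: -4·(x − 3) + -5·(y − -1) = 0.
Expanding: -4*x - 5*y + 7 = 0.


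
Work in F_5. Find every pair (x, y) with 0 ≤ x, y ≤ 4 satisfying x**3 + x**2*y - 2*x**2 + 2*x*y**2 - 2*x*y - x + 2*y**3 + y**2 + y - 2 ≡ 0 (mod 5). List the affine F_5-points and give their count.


Affine F_5-points: {(0, 2), (3, 4)}; count = 2.

For each of the 25 pairs (x, y) ∈ F_5², evaluate f(x, y) mod 5. Record the zeros.
  x = 0: [0↦3, 1↦2, 2↦0, 3↦4, 4↦1]  zeros at y ∈ {2}
  x = 1: [0↦1, 1↦1, 2↦4, 3↦2, 4↦2]  zeros at y ∈ ∅
  x = 2: [0↦1, 1↦4, 2↦4, 3↦3, 4↦3]  zeros at y ∈ ∅
  x = 3: [0↦4, 1↦2, 2↦1, 3↦3, 4↦0]  zeros at y ∈ {4}
  x = 4: [0↦1, 1↦1, 2↦1, 3↦3, 4↦4]  zeros at y ∈ ∅
Collecting zeros: affine points = {(0, 2), (3, 4)}.
Total count |C(F_5)_aff| = 2.


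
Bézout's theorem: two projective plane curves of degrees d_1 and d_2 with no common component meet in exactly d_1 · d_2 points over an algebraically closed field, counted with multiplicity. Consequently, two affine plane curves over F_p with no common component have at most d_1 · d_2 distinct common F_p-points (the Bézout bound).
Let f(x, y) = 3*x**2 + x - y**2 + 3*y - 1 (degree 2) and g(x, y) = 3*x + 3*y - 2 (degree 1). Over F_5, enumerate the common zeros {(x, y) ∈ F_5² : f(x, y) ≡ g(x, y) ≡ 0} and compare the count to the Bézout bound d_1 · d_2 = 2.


Common zeros: {(0, 4), (2, 2)}; count = 2; Bézout bound = 2.

deg(f) = 2, deg(g) = 1, so Bézout bound = 2.
Scan x ∈ F_5. For each x, list the y ∈ F_5 with f(x, y) ≡ 0 and those with g(x, y) ≡ 0 (mod 5); the common zeros in that column are the intersection.
  x = 0: f ≡ 0 at y ∈ {4}; g ≡ 0 at y ∈ {4}; common: {4}.
  x = 1: f ≡ 0 at y ∈ {1, 2}; g ≡ 0 at y ∈ {3}; common: ∅.
  x = 2: f ≡ 0 at y ∈ {1, 2}; g ≡ 0 at y ∈ {2}; common: {2}.
  x = 3: f ≡ 0 at y ∈ {4}; g ≡ 0 at y ∈ {1}; common: ∅.
  x = 4: f ≡ 0 at y ∈ ∅; g ≡ 0 at y ∈ {0}; common: ∅.
Collecting: common zeros = {(0, 4), (2, 2)}, so the count is 2.
Comparison with the Bézout bound: 2 ≤ 2 = deg(f)·deg(g), as expected for curves with no common component (the bound is attained).


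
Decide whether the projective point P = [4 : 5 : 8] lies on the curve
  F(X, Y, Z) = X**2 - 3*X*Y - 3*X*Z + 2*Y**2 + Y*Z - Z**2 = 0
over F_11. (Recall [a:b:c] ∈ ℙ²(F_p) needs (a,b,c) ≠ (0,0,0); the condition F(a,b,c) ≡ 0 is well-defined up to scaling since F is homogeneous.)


F(4,5,8) ≡ 7 (mod 11); P is NOT on the curve.

Evaluate F(4, 5, 8) term-by-term (mod 11).
  X**2 ↦ 1·16·1·1 = 16
  -3*X*Y ↦ -3·4·5·1 = -60
  -3*X*Z ↦ -3·4·1·8 = -96
  2*Y**2 ↦ 2·1·25·1 = 50
  Y*Z ↦ 1·1·5·8 = 40
  -Z**2 ↦ -1·1·1·64 = -64
Sum: F(4, 5, 8) = (16) + (-60) + (-96) + (50) + (40) + (-64) = -114.
Reducing mod 11: -114 ≡ 7 (mod 11).
Since F(a, b, c) ≡ 7 ≠ 0 (mod 11), P does NOT lie on the curve.


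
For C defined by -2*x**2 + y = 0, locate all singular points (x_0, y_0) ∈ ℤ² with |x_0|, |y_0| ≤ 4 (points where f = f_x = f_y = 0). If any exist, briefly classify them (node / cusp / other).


No singular points in the scanned grid; C is smooth there.

Compute partial derivatives:
  f_x = -4*x.
  f_y = 1.
f_y = 1 is a nonzero constant, so f_y never vanishes: no point (x, y) can satisfy f = f_x = f_y = 0. In particular no (x, y) ∈ {−4, ..., 4}² is singular; the curve is smooth.


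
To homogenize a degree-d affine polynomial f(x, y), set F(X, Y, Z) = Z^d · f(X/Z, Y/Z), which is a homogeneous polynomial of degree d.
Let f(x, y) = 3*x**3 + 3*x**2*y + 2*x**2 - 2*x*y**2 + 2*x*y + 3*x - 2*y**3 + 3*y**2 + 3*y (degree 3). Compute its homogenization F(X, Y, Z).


F(X, Y, Z) = 3*X**3 + 3*X**2*Y + 2*X**2*Z - 2*X*Y**2 + 2*X*Y*Z + 3*X*Z**2 - 2*Y**3 + 3*Y**2*Z + 3*Y*Z**2

deg(f) = 3.
Substitute x = X/Z, y = Y/Z into f, then multiply by Z^3.
  monomial 3·x^3·y^0 ↦ 3·X^3·Y^0·Z^0.
  monomial 3·x^2·y^1 ↦ 3·X^2·Y^1·Z^0.
  monomial 2·x^2·y^0 ↦ 2·X^2·Y^0·Z^1.
  monomial -2·x^1·y^2 ↦ -2·X^1·Y^2·Z^0.
  monomial 2·x^1·y^1 ↦ 2·X^1·Y^1·Z^1.
  monomial 3·x^1·y^0 ↦ 3·X^1·Y^0·Z^2.
  monomial -2·x^0·y^3 ↦ -2·X^0·Y^3·Z^0.
  monomial 3·x^0·y^2 ↦ 3·X^0·Y^2·Z^1.
  monomial 3·x^0·y^1 ↦ 3·X^0·Y^1·Z^2.
Collecting: F(X, Y, Z) = 3*X**3 + 3*X**2*Y + 2*X**2*Z - 2*X*Y**2 + 2*X*Y*Z + 3*X*Z**2 - 2*Y**3 + 3*Y**2*Z + 3*Y*Z**2.


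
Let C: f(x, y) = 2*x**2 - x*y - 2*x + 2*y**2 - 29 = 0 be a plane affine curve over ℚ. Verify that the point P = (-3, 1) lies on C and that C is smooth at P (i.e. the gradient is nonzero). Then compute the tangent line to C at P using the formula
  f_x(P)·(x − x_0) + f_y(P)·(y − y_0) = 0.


Tangent line at P: -15*x + 7*y - 52 = 0.

Step 1: f(-3, 1) = 0, so P lies on C.
Step 2: partial derivatives
  f_x(x, y) = 4*x - y - 2, f_y(x, y) = -x + 4*y.
  f_x(P) = -15, f_y(P) = 7 (gradient nonzero, so P is smooth).
Step 3: tangent line at P: -15·(x − -3) + 7·(y − 1) = 0.
Expanding: -15*x + 7*y - 52 = 0.


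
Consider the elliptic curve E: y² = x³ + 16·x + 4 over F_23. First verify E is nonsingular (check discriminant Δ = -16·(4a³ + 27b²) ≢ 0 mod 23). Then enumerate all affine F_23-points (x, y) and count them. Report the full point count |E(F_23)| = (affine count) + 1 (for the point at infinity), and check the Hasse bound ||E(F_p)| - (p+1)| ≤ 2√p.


Affine points = {(0, 2), (0, 21), (5, 5), (5, 18), (8, 0), (9, 7), (9, 16), (11, 4), (11, 19), (15, 10), (15, 13), (16, 3), (16, 20), (18, 11), (18, 12)}; affine count = 15; |E(F_23)| = 16.

Discriminant check: Δ ∝ 4a³ + 27b² = 4·16³ + 27·4² = 4·4096 + 27·16 ≡ 3 (mod 23). Nonzero ⇒ E is nonsingular.
For each x ∈ F_23, compute rhs = x³ + 16·x + 4 mod 23, then count y ∈ F_23 with y² ≡ rhs.
  x = 0: rhs = 4, matching y values: 2, 21 (2 points).
  x = 1: rhs = 21, matching y values: none (0 points).
  x = 2: rhs = 21, matching y values: none (0 points).
  x = 3: rhs = 10, matching y values: none (0 points).
  x = 4: rhs = 17, matching y values: none (0 points).
  x = 5: rhs = 2, matching y values: 5, 18 (2 points).
  x = 6: rhs = 17, matching y values: none (0 points).
  x = 7: rhs = 22, matching y values: none (0 points).
  x = 8: rhs = 0, matching y values: 0 (1 points).
  x = 9: rhs = 3, matching y values: 7, 16 (2 points).
  x = 10: rhs = 14, matching y values: none (0 points).
  x = 11: rhs = 16, matching y values: 4, 19 (2 points).
  x = 12: rhs = 15, matching y values: none (0 points).
  x = 13: rhs = 17, matching y values: none (0 points).
  x = 14: rhs = 5, matching y values: none (0 points).
  x = 15: rhs = 8, matching y values: 10, 13 (2 points).
  x = 16: rhs = 9, matching y values: 3, 20 (2 points).
  x = 17: rhs = 14, matching y values: none (0 points).
  x = 18: rhs = 6, matching y values: 11, 12 (2 points).
  x = 19: rhs = 14, matching y values: none (0 points).
  x = 20: rhs = 21, matching y values: none (0 points).
  x = 21: rhs = 10, matching y values: none (0 points).
  x = 22: rhs = 10, matching y values: none (0 points).
Total affine count: 15.
Full point count |E(F_23)| = 15 + 1 = 16.
Hasse bound: |16 − (23+1)| = |-8| = 8 ≤ 2√23 ≈ 9.5917 ✓.


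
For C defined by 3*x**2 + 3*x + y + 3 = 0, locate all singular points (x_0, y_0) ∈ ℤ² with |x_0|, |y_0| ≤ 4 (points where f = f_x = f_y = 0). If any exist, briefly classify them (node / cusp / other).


No singular points in the scanned grid; C is smooth there.

Compute partial derivatives:
  f_x = 6*x + 3.
  f_y = 1.
f_y = 1 is a nonzero constant, so f_y never vanishes: no point (x, y) can satisfy f = f_x = f_y = 0. In particular no (x, y) ∈ {−4, ..., 4}² is singular; the curve is smooth.


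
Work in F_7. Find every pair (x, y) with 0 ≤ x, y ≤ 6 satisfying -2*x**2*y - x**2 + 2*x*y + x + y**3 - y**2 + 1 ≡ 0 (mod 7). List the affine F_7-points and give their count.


Affine F_7-points: {(0, 4), (1, 4), (3, 5), (4, 1), (5, 5)}; count = 5.

For each of the 49 pairs (x, y) ∈ F_7², evaluate f(x, y) mod 7. Record the zeros.
  x = 0: [0↦1, 1↦1, 2↦5, 3↦5, 4↦0, 5↦3, 6↦6]  zeros at y ∈ {4}
  x = 1: [0↦1, 1↦1, 2↦5, 3↦5, 4↦0, 5↦3, 6↦6]  zeros at y ∈ {4}
  x = 2: [0↦6, 1↦2, 2↦2, 3↦5, 4↦3, 5↦2, 6↦1]  zeros at y ∈ ∅
  x = 3: [0↦2, 1↦4, 2↦3, 3↦5, 4↦2, 5↦0, 6↦5]  zeros at y ∈ {5}
  x = 4: [0↦3, 1↦0, 2↦1, 3↦5, 4↦4, 5↦4, 6↦4]  zeros at y ∈ {1}
  x = 5: [0↦2, 1↦4, 2↦3, 3↦5, 4↦2, 5↦0, 6↦5]  zeros at y ∈ {5}
  x = 6: [0↦6, 1↦2, 2↦2, 3↦5, 4↦3, 5↦2, 6↦1]  zeros at y ∈ ∅
Collecting zeros: affine points = {(0, 4), (1, 4), (3, 5), (4, 1), (5, 5)}.
Total count |C(F_7)_aff| = 5.


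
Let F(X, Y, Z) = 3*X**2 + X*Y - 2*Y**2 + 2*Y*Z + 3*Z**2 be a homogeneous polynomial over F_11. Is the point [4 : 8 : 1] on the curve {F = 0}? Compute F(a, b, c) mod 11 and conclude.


F(4,8,1) ≡ 4 (mod 11); P is NOT on the curve.

Evaluate F(4, 8, 1) term-by-term (mod 11).
  3*X**2 ↦ 3·16·1·1 = 48
  X*Y ↦ 1·4·8·1 = 32
  -2*Y**2 ↦ -2·1·64·1 = -128
  2*Y*Z ↦ 2·1·8·1 = 16
  3*Z**2 ↦ 3·1·1·1 = 3
Sum: F(4, 8, 1) = (48) + (32) + (-128) + (16) + (3) = -29.
Reducing mod 11: -29 ≡ 4 (mod 11).
Since F(a, b, c) ≡ 4 ≠ 0 (mod 11), P does NOT lie on the curve.


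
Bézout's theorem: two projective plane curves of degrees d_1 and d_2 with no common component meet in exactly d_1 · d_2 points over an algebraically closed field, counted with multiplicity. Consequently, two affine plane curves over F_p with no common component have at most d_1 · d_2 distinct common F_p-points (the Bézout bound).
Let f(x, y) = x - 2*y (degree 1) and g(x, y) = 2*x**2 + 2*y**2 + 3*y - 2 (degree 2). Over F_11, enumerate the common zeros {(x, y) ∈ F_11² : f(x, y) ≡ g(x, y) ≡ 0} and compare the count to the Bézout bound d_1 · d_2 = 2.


Common zeros: {(2, 1), (4, 2)}; count = 2; Bézout bound = 2.

deg(f) = 1, deg(g) = 2, so Bézout bound = 2.
Scan x ∈ F_11. For each x, list the y ∈ F_11 with f(x, y) ≡ 0 and those with g(x, y) ≡ 0 (mod 11); the common zeros in that column are the intersection.
  x = 0: f ≡ 0 at y ∈ {0}; g ≡ 0 at y ∈ {6, 9}; common: ∅.
  x = 1: f ≡ 0 at y ∈ {6}; g ≡ 0 at y ∈ {0, 4}; common: ∅.
  x = 2: f ≡ 0 at y ∈ {1}; g ≡ 0 at y ∈ {1, 3}; common: {1}.
  x = 3: f ≡ 0 at y ∈ {7}; g ≡ 0 at y ∈ ∅; common: ∅.
  x = 4: f ≡ 0 at y ∈ {2}; g ≡ 0 at y ∈ {2}; common: {2}.
  x = 5: f ≡ 0 at y ∈ {8}; g ≡ 0 at y ∈ ∅; common: ∅.
  x = 6: f ≡ 0 at y ∈ {3}; g ≡ 0 at y ∈ ∅; common: ∅.
  x = 7: f ≡ 0 at y ∈ {9}; g ≡ 0 at y ∈ {2}; common: ∅.
  x = 8: f ≡ 0 at y ∈ {4}; g ≡ 0 at y ∈ ∅; common: ∅.
  x = 9: f ≡ 0 at y ∈ {10}; g ≡ 0 at y ∈ {1, 3}; common: ∅.
  x = 10: f ≡ 0 at y ∈ {5}; g ≡ 0 at y ∈ {0, 4}; common: ∅.
Collecting: common zeros = {(2, 1), (4, 2)}, so the count is 2.
Comparison with the Bézout bound: 2 ≤ 2 = deg(f)·deg(g), as expected for curves with no common component (the bound is attained).


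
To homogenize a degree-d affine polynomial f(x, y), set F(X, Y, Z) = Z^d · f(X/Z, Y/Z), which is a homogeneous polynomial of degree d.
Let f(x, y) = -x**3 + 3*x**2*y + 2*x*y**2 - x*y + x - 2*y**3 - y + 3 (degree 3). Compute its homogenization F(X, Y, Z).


F(X, Y, Z) = -X**3 + 3*X**2*Y + 2*X*Y**2 - X*Y*Z + X*Z**2 - 2*Y**3 - Y*Z**2 + 3*Z**3

deg(f) = 3.
Substitute x = X/Z, y = Y/Z into f, then multiply by Z^3.
  monomial -1·x^3·y^0 ↦ -1·X^3·Y^0·Z^0.
  monomial 3·x^2·y^1 ↦ 3·X^2·Y^1·Z^0.
  monomial 2·x^1·y^2 ↦ 2·X^1·Y^2·Z^0.
  monomial -1·x^1·y^1 ↦ -1·X^1·Y^1·Z^1.
  monomial 1·x^1·y^0 ↦ 1·X^1·Y^0·Z^2.
  monomial -2·x^0·y^3 ↦ -2·X^0·Y^3·Z^0.
  monomial -1·x^0·y^1 ↦ -1·X^0·Y^1·Z^2.
  monomial 3·x^0·y^0 ↦ 3·X^0·Y^0·Z^3.
Collecting: F(X, Y, Z) = -X**3 + 3*X**2*Y + 2*X*Y**2 - X*Y*Z + X*Z**2 - 2*Y**3 - Y*Z**2 + 3*Z**3.


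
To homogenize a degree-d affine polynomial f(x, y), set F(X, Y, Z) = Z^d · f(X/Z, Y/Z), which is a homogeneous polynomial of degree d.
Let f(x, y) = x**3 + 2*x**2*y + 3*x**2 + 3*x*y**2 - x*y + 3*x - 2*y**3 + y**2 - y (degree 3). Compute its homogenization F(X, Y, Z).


F(X, Y, Z) = X**3 + 2*X**2*Y + 3*X**2*Z + 3*X*Y**2 - X*Y*Z + 3*X*Z**2 - 2*Y**3 + Y**2*Z - Y*Z**2

deg(f) = 3.
Substitute x = X/Z, y = Y/Z into f, then multiply by Z^3.
  monomial 1·x^3·y^0 ↦ 1·X^3·Y^0·Z^0.
  monomial 2·x^2·y^1 ↦ 2·X^2·Y^1·Z^0.
  monomial 3·x^2·y^0 ↦ 3·X^2·Y^0·Z^1.
  monomial 3·x^1·y^2 ↦ 3·X^1·Y^2·Z^0.
  monomial -1·x^1·y^1 ↦ -1·X^1·Y^1·Z^1.
  monomial 3·x^1·y^0 ↦ 3·X^1·Y^0·Z^2.
  monomial -2·x^0·y^3 ↦ -2·X^0·Y^3·Z^0.
  monomial 1·x^0·y^2 ↦ 1·X^0·Y^2·Z^1.
  monomial -1·x^0·y^1 ↦ -1·X^0·Y^1·Z^2.
Collecting: F(X, Y, Z) = X**3 + 2*X**2*Y + 3*X**2*Z + 3*X*Y**2 - X*Y*Z + 3*X*Z**2 - 2*Y**3 + Y**2*Z - Y*Z**2.


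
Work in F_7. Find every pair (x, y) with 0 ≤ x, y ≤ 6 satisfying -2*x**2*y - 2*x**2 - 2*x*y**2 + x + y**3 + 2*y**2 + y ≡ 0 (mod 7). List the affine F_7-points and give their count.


Affine F_7-points: {(0, 0), (0, 6), (1, 5), (2, 1), (3, 1), (4, 0), (6, 5)}; count = 7.

For each of the 49 pairs (x, y) ∈ F_7², evaluate f(x, y) mod 7. Record the zeros.
  x = 0: [0↦0, 1↦4, 2↦4, 3↦6, 4↦2, 5↦5, 6↦0]  zeros at y ∈ {0, 6}
  x = 1: [0↦6, 1↦6, 2↦5, 3↦2, 4↦3, 5↦0, 6↦6]  zeros at y ∈ {5}
  x = 2: [0↦1, 1↦0, 2↦1, 3↦3, 4↦5, 5↦6, 6↦5]  zeros at y ∈ {1}
  x = 3: [0↦6, 1↦0, 2↦6, 3↦2, 4↦1, 5↦2, 6↦4]  zeros at y ∈ {1}
  x = 4: [0↦0, 1↦6, 2↦6, 3↦6, 4↦5, 5↦2, 6↦3]  zeros at y ∈ {0}
  x = 5: [0↦4, 1↦4, 2↦1, 3↦1, 4↦3, 5↦6, 6↦2]  zeros at y ∈ ∅
  x = 6: [0↦4, 1↦1, 2↦5, 3↦1, 4↦2, 5↦0, 6↦1]  zeros at y ∈ {5}
Collecting zeros: affine points = {(0, 0), (0, 6), (1, 5), (2, 1), (3, 1), (4, 0), (6, 5)}.
Total count |C(F_7)_aff| = 7.


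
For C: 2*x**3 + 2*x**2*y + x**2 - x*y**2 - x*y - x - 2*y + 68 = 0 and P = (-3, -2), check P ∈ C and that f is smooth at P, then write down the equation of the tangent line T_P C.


Tangent line at P: 69*x + 7*y + 221 = 0.

Step 1: f(-3, -2) = 0, so P lies on C.
Step 2: partial derivatives
  f_x(x, y) = 6*x**2 + 4*x*y + 2*x - y**2 - y - 1, f_y(x, y) = 2*x**2 - 2*x*y - x - 2.
  f_x(P) = 69, f_y(P) = 7 (gradient nonzero, so P is smooth).
Step 3: tangent line at P: 69·(x − -3) + 7·(y − -2) = 0.
Expanding: 69*x + 7*y + 221 = 0.


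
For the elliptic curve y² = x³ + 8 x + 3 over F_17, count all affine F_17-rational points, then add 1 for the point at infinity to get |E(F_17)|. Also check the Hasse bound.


Affine points = {(5, 7), (5, 10), (8, 1), (8, 16), (12, 5), (12, 12), (13, 3), (13, 14), (15, 8), (15, 9)}; affine count = 10; |E(F_17)| = 11.

Discriminant check: Δ ∝ 4a³ + 27b² = 4·8³ + 27·3² = 4·512 + 27·9 ≡ 13 (mod 17). Nonzero ⇒ E is nonsingular.
For each x ∈ F_17, compute rhs = x³ + 8·x + 3 mod 17, then count y ∈ F_17 with y² ≡ rhs.
  x = 0: rhs = 3, matching y values: none (0 points).
  x = 1: rhs = 12, matching y values: none (0 points).
  x = 2: rhs = 10, matching y values: none (0 points).
  x = 3: rhs = 3, matching y values: none (0 points).
  x = 4: rhs = 14, matching y values: none (0 points).
  x = 5: rhs = 15, matching y values: 7, 10 (2 points).
  x = 6: rhs = 12, matching y values: none (0 points).
  x = 7: rhs = 11, matching y values: none (0 points).
  x = 8: rhs = 1, matching y values: 1, 16 (2 points).
  x = 9: rhs = 5, matching y values: none (0 points).
  x = 10: rhs = 12, matching y values: none (0 points).
  x = 11: rhs = 11, matching y values: none (0 points).
  x = 12: rhs = 8, matching y values: 5, 12 (2 points).
  x = 13: rhs = 9, matching y values: 3, 14 (2 points).
  x = 14: rhs = 3, matching y values: none (0 points).
  x = 15: rhs = 13, matching y values: 8, 9 (2 points).
  x = 16: rhs = 11, matching y values: none (0 points).
Total affine count: 10.
Full point count |E(F_17)| = 10 + 1 = 11.
Hasse bound: |11 − (17+1)| = |-7| = 7 ≤ 2√17 ≈ 8.2462 ✓.


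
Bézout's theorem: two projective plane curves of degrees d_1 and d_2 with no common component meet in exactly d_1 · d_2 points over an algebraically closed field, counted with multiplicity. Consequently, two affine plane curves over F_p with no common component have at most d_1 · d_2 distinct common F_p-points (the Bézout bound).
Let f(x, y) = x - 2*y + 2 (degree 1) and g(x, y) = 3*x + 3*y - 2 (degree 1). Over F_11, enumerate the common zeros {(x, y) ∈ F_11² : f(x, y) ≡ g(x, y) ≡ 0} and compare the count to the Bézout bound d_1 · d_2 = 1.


Common zeros: {(1, 7)}; count = 1; Bézout bound = 1.

deg(f) = 1, deg(g) = 1, so Bézout bound = 1.
Scan x ∈ F_11. For each x, list the y ∈ F_11 with f(x, y) ≡ 0 and those with g(x, y) ≡ 0 (mod 11); the common zeros in that column are the intersection.
  x = 0: f ≡ 0 at y ∈ {1}; g ≡ 0 at y ∈ {8}; common: ∅.
  x = 1: f ≡ 0 at y ∈ {7}; g ≡ 0 at y ∈ {7}; common: {7}.
  x = 2: f ≡ 0 at y ∈ {2}; g ≡ 0 at y ∈ {6}; common: ∅.
  x = 3: f ≡ 0 at y ∈ {8}; g ≡ 0 at y ∈ {5}; common: ∅.
  x = 4: f ≡ 0 at y ∈ {3}; g ≡ 0 at y ∈ {4}; common: ∅.
  x = 5: f ≡ 0 at y ∈ {9}; g ≡ 0 at y ∈ {3}; common: ∅.
  x = 6: f ≡ 0 at y ∈ {4}; g ≡ 0 at y ∈ {2}; common: ∅.
  x = 7: f ≡ 0 at y ∈ {10}; g ≡ 0 at y ∈ {1}; common: ∅.
  x = 8: f ≡ 0 at y ∈ {5}; g ≡ 0 at y ∈ {0}; common: ∅.
  x = 9: f ≡ 0 at y ∈ {0}; g ≡ 0 at y ∈ {10}; common: ∅.
  x = 10: f ≡ 0 at y ∈ {6}; g ≡ 0 at y ∈ {9}; common: ∅.
Collecting: common zeros = {(1, 7)}, so the count is 1.
Comparison with the Bézout bound: 1 ≤ 1 = deg(f)·deg(g), as expected for curves with no common component (the bound is attained).


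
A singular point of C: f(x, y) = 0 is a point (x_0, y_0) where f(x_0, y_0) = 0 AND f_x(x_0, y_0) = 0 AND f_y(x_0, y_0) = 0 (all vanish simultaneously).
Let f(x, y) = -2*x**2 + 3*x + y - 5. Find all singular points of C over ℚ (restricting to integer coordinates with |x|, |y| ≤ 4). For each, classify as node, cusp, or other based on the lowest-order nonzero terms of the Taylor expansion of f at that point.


No singular points in the scanned grid; C is smooth there.

Compute partial derivatives:
  f_x = 3 - 4*x.
  f_y = 1.
f_y = 1 is a nonzero constant, so f_y never vanishes: no point (x, y) can satisfy f = f_x = f_y = 0. In particular no (x, y) ∈ {−4, ..., 4}² is singular; the curve is smooth.


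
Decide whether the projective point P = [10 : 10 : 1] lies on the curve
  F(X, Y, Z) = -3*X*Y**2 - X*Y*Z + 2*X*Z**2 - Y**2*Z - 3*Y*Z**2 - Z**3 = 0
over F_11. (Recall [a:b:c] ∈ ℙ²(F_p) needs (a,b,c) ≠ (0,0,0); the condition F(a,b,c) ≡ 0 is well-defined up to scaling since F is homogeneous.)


F(10,10,1) ≡ 1 (mod 11); P is NOT on the curve.

Evaluate F(10, 10, 1) term-by-term (mod 11).
  -3*X*Y**2 ↦ -3·10·100·1 = -3000
  -X*Y*Z ↦ -1·10·10·1 = -100
  2*X*Z**2 ↦ 2·10·1·1 = 20
  -Y**2*Z ↦ -1·1·100·1 = -100
  -3*Y*Z**2 ↦ -3·1·10·1 = -30
  -Z**3 ↦ -1·1·1·1 = -1
Sum: F(10, 10, 1) = (-3000) + (-100) + (20) + (-100) + (-30) + (-1) = -3211.
Reducing mod 11: -3211 ≡ 1 (mod 11).
Since F(a, b, c) ≡ 1 ≠ 0 (mod 11), P does NOT lie on the curve.


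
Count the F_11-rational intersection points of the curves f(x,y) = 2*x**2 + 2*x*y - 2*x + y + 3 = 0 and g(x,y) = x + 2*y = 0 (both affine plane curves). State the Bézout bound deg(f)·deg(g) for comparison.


Common zeros: ∅; count = 0; Bézout bound = 2.

deg(f) = 2, deg(g) = 1, so Bézout bound = 2.
Scan x ∈ F_11. For each x, list the y ∈ F_11 with f(x, y) ≡ 0 and those with g(x, y) ≡ 0 (mod 11); the common zeros in that column are the intersection.
  x = 0: f ≡ 0 at y ∈ {8}; g ≡ 0 at y ∈ {0}; common: ∅.
  x = 1: f ≡ 0 at y ∈ {10}; g ≡ 0 at y ∈ {5}; common: ∅.
  x = 2: f ≡ 0 at y ∈ {3}; g ≡ 0 at y ∈ {10}; common: ∅.
  x = 3: f ≡ 0 at y ∈ {1}; g ≡ 0 at y ∈ {4}; common: ∅.
  x = 4: f ≡ 0 at y ∈ {8}; g ≡ 0 at y ∈ {9}; common: ∅.
  x = 5: f ≡ 0 at y ∈ ∅; g ≡ 0 at y ∈ {3}; common: ∅.
  x = 6: f ≡ 0 at y ∈ {7}; g ≡ 0 at y ∈ {8}; common: ∅.
  x = 7: f ≡ 0 at y ∈ {3}; g ≡ 0 at y ∈ {2}; common: ∅.
  x = 8: f ≡ 0 at y ∈ {1}; g ≡ 0 at y ∈ {7}; common: ∅.
  x = 9: f ≡ 0 at y ∈ {5}; g ≡ 0 at y ∈ {1}; common: ∅.
  x = 10: f ≡ 0 at y ∈ {7}; g ≡ 0 at y ∈ {6}; common: ∅.
Collecting: common zeros = ∅, so the count is 0.
Comparison with the Bézout bound: 0 ≤ 2 = deg(f)·deg(g), as expected for curves with no common component (the affine F_11-count falls short of the bound because intersections may lie at infinity, over extension fields, or carry multiplicity).


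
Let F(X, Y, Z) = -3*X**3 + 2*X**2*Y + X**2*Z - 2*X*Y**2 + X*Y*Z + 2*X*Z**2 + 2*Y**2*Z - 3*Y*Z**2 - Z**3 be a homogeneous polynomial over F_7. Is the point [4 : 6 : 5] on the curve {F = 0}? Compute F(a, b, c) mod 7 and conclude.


F(4,6,5) ≡ 2 (mod 7); P is NOT on the curve.

Evaluate F(4, 6, 5) term-by-term (mod 7).
  -3*X**3 ↦ -3·64·1·1 = -192
  2*X**2*Y ↦ 2·16·6·1 = 192
  X**2*Z ↦ 1·16·1·5 = 80
  -2*X*Y**2 ↦ -2·4·36·1 = -288
  X*Y*Z ↦ 1·4·6·5 = 120
  2*X*Z**2 ↦ 2·4·1·25 = 200
  2*Y**2*Z ↦ 2·1·36·5 = 360
  -3*Y*Z**2 ↦ -3·1·6·25 = -450
  -Z**3 ↦ -1·1·1·125 = -125
Sum: F(4, 6, 5) = (-192) + (192) + (80) + (-288) + (120) + (200) + (360) + (-450) + (-125) = -103.
Reducing mod 7: -103 ≡ 2 (mod 7).
Since F(a, b, c) ≡ 2 ≠ 0 (mod 7), P does NOT lie on the curve.


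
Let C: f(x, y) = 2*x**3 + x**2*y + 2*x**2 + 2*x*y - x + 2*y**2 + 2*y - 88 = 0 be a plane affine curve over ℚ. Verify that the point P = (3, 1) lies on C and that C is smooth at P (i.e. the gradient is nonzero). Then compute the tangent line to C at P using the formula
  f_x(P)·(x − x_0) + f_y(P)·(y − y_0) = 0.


Tangent line at P: 73*x + 21*y - 240 = 0.

Step 1: f(3, 1) = 0, so P lies on C.
Step 2: partial derivatives
  f_x(x, y) = 6*x**2 + 2*x*y + 4*x + 2*y - 1, f_y(x, y) = x**2 + 2*x + 4*y + 2.
  f_x(P) = 73, f_y(P) = 21 (gradient nonzero, so P is smooth).
Step 3: tangent line at P: 73·(x − 3) + 21·(y − 1) = 0.
Expanding: 73*x + 21*y - 240 = 0.


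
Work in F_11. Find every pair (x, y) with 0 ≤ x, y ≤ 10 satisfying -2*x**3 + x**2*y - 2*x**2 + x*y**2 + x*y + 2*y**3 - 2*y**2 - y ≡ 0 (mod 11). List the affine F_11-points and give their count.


Affine F_11-points: {(0, 0), (0, 3), (0, 9), (1, 3), (3, 6), (4, 8), (5, 3), (7, 2), (7, 10), (10, 0)}; count = 10.

For each of the 121 pairs (x, y) ∈ F_11², evaluate f(x, y) mod 11. Record the zeros.
  x = 0: [0↦0, 1↦10, 2↦6, 3↦0, 4↦4, 5↦8, 6↦2, 7↦9, 8↦8, 9↦0, 10↦8]  zeros at y ∈ {0, 3, 9}
  x = 1: [0↦7, 1↦9, 2↦10, 3↦0, 4↦2, 5↦6, 6↦2, 7↦2, 8↦7, 9↦7, 10↦3]  zeros at y ∈ {3}
  x = 2: [0↦9, 1↦5, 2↦2, 3↦1, 4↦3, 5↦9, 6↦9, 7↦4, 8↦6, 9↦5, 10↦2]  zeros at y ∈ ∅
  x = 3: [0↦5, 1↦8, 2↦3, 3↦2, 4↦6, 5↦5, 6↦0, 7↦3, 8↦4, 9↦4, 10↦4]  zeros at y ∈ {6}
  x = 4: [0↦5, 1↦6, 2↦1, 3↦2, 4↦10, 5↦4, 6↦7, 7↦9, 8↦0, 9↦3, 10↦8]  zeros at y ∈ {8}
  x = 5: [0↦8, 1↦9, 2↦6, 3↦0, 4↦3, 5↦5, 6↦7, 7↦10, 8↦4, 9↦1, 10↦2]  zeros at y ∈ {3}
  x = 6: [0↦2, 1↦5, 2↦6, 3↦6, 4↦6, 5↦7, 6↦10, 7↦5, 8↦4, 9↦8, 10↦7]  zeros at y ∈ ∅
  x = 7: [0↦8, 1↦4, 2↦0, 3↦8, 4↦7, 5↦9, 6↦4, 7↦4, 8↦10, 9↦1, 10↦0]  zeros at y ∈ {2, 10}
  x = 8: [0↦3, 1↦5, 2↦9, 3↦5, 4↦5, 5↦10, 6↦10, 7↦6, 8↦10, 9↦1, 10↦2]  zeros at y ∈ ∅
  x = 9: [0↦8, 1↦7, 2↦10, 3↦7, 4↦10, 5↦9, 6↦5, 7↦10, 8↦3, 9↦7, 10↦1]  zeros at y ∈ ∅
  x = 10: [0↦0, 1↦9, 2↦2, 3↦2, 4↦10, 5↦5, 6↦10, 7↦4, 8↦10, 9↦7, 10↦7]  zeros at y ∈ {0}
Collecting zeros: affine points = {(0, 0), (0, 3), (0, 9), (1, 3), (3, 6), (4, 8), (5, 3), (7, 2), (7, 10), (10, 0)}.
Total count |C(F_11)_aff| = 10.


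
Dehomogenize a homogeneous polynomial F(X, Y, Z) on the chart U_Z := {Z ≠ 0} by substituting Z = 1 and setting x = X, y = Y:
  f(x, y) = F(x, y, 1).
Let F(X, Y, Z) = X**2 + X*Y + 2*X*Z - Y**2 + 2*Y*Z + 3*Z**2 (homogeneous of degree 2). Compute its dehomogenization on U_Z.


f(x, y) = x**2 + x*y + 2*x - y**2 + 2*y + 3

On U_Z we set Z = 1. Each monomial c·X^i·Y^j·Z^k in F becomes c·x^i·y^j·1^k = c·x^i·y^j.
Substituting Z = 1: F(X, Y, 1) = x**2 + x*y + 2*x - y**2 + 2*y + 3.
Note: deg(f) ≤ deg(F) = 2; strict inequality happens when F is divisible by Z (lost terms).


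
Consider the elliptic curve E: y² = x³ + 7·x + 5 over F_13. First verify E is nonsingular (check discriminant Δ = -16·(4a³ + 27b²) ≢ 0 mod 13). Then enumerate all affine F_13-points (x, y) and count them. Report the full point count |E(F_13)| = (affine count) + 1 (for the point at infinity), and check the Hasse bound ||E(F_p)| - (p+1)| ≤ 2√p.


Affine points = {(1, 0), (2, 1), (2, 12), (3, 1), (3, 12), (5, 3), (5, 10), (6, 4), (6, 9), (8, 1), (8, 12), (9, 2), (9, 11), (10, 3), (10, 10), (11, 3), (11, 10), (12, 6), (12, 7)}; affine count = 19; |E(F_13)| = 20.

Discriminant check: Δ ∝ 4a³ + 27b² = 4·7³ + 27·5² = 4·343 + 27·25 ≡ 6 (mod 13). Nonzero ⇒ E is nonsingular.
For each x ∈ F_13, compute rhs = x³ + 7·x + 5 mod 13, then count y ∈ F_13 with y² ≡ rhs.
  x = 0: rhs = 5, matching y values: none (0 points).
  x = 1: rhs = 0, matching y values: 0 (1 points).
  x = 2: rhs = 1, matching y values: 1, 12 (2 points).
  x = 3: rhs = 1, matching y values: 1, 12 (2 points).
  x = 4: rhs = 6, matching y values: none (0 points).
  x = 5: rhs = 9, matching y values: 3, 10 (2 points).
  x = 6: rhs = 3, matching y values: 4, 9 (2 points).
  x = 7: rhs = 7, matching y values: none (0 points).
  x = 8: rhs = 1, matching y values: 1, 12 (2 points).
  x = 9: rhs = 4, matching y values: 2, 11 (2 points).
  x = 10: rhs = 9, matching y values: 3, 10 (2 points).
  x = 11: rhs = 9, matching y values: 3, 10 (2 points).
  x = 12: rhs = 10, matching y values: 6, 7 (2 points).
Total affine count: 19.
Full point count |E(F_13)| = 19 + 1 = 20.
Hasse bound: |20 − (13+1)| = |6| = 6 ≤ 2√13 ≈ 7.2111 ✓.


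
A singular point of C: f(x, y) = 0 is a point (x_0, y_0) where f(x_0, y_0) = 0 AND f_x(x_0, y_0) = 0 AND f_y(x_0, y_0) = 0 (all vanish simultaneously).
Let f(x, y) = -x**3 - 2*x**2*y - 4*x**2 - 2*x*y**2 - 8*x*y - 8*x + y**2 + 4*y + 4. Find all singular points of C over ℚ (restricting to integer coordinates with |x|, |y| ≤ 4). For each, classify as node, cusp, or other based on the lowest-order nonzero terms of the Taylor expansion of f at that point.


Singular points: {(0, -2)}; classification: cusp.

Compute partial derivatives:
  f_x = -3*x**2 - 4*x*y - 8*x - 2*y**2 - 8*y - 8.
  f_y = -2*x**2 - 4*x*y - 8*x + 2*y + 4.
Scan x_0 ∈ {−4, ..., 4}. For each x_0, f_y(x_0, y) is a polynomial in y; find its integer roots y ∈ {−4, ..., 4}, then test f_x and f at those candidates.
  x = -4: f_y(-4, y) = 18*y + 4; no integer root y with |y| ≤ 4.
  x = -3: f_y(-3, y) = 14*y + 10; no integer root y with |y| ≤ 4.
  x = -2: f_y(-2, y) = 10*y + 12; no integer root y with |y| ≤ 4.
  x = -1: f_y(-1, y) = 6*y + 10; no integer root y with |y| ≤ 4.
  x = 0: f_y(0, y) = 2*y + 4; vanishes at y ∈ {-2}. (0, -2): f_x = 0, f = 0 — SINGULAR.
  x = 1: f_y(1, y) = -2*y - 6; vanishes at y ∈ {-3}. (1, -3): f_x = -1 ≠ 0.
  x = 2: f_y(2, y) = -6*y - 20; no integer root y with |y| ≤ 4.
  x = 3: f_y(3, y) = -10*y - 38; no integer root y with |y| ≤ 4.
  x = 4: f_y(4, y) = -14*y - 60; no integer root y with |y| ≤ 4.
Only singular point on the grid: (0, -2).
Classify: substitute x = 0 + u, y = -2 + v and expand: f = -u**3 - 2*u**2*v - 2*u*v**2 + v**2.
No constant or linear terms (consistent with a singular point). Quadratic part: v**2. Cubic part: -u**3 - 2*u**2*v - 2*u*v**2.
The quadratic part v**2 is a perfect square, so there is a single (double) tangent line v = 0, i.e. y = -2. Restricting the cubic part to that line (v = 0) leaves -u**3 ≠ 0, so f is not divisible by v and the branch is v² ≈ u**3 to lowest order — this is a cusp.
Classification: cusp.


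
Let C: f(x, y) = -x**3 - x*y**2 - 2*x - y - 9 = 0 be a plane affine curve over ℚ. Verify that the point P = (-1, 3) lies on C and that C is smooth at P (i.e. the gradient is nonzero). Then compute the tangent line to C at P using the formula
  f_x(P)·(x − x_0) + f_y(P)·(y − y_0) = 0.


Tangent line at P: -14*x + 5*y - 29 = 0.

Step 1: f(-1, 3) = 0, so P lies on C.
Step 2: partial derivatives
  f_x(x, y) = -3*x**2 - y**2 - 2, f_y(x, y) = -2*x*y - 1.
  f_x(P) = -14, f_y(P) = 5 (gradient nonzero, so P is smooth).
Step 3: tangent line at P: -14·(x − -1) + 5·(y − 3) = 0.
Expanding: -14*x + 5*y - 29 = 0.


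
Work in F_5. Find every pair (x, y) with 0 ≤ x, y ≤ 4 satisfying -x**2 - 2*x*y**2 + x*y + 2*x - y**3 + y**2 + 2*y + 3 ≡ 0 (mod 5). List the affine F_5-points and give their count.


Affine F_5-points: {(0, 1), (1, 1), (3, 0), (4, 0)}; count = 4.

For each of the 25 pairs (x, y) ∈ F_5², evaluate f(x, y) mod 5. Record the zeros.
  x = 0: [0↦3, 1↦0, 2↦3, 3↦1, 4↦3]  zeros at y ∈ {1}
  x = 1: [0↦4, 1↦0, 2↦3, 3↦2, 4↦1]  zeros at y ∈ {1}
  x = 2: [0↦3, 1↦3, 2↦1, 3↦1, 4↦2]  zeros at y ∈ ∅
  x = 3: [0↦0, 1↦4, 2↦2, 3↦3, 4↦1]  zeros at y ∈ {0}
  x = 4: [0↦0, 1↦3, 2↦1, 3↦3, 4↦3]  zeros at y ∈ {0}
Collecting zeros: affine points = {(0, 1), (1, 1), (3, 0), (4, 0)}.
Total count |C(F_5)_aff| = 4.


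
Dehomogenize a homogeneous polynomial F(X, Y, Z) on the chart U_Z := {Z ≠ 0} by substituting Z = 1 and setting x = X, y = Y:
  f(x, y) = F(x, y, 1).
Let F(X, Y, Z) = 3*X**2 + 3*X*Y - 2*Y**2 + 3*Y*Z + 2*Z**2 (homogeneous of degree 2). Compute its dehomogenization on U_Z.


f(x, y) = 3*x**2 + 3*x*y - 2*y**2 + 3*y + 2

On U_Z we set Z = 1. Each monomial c·X^i·Y^j·Z^k in F becomes c·x^i·y^j·1^k = c·x^i·y^j.
Substituting Z = 1: F(X, Y, 1) = 3*x**2 + 3*x*y - 2*y**2 + 3*y + 2.
Note: deg(f) ≤ deg(F) = 2; strict inequality happens when F is divisible by Z (lost terms).


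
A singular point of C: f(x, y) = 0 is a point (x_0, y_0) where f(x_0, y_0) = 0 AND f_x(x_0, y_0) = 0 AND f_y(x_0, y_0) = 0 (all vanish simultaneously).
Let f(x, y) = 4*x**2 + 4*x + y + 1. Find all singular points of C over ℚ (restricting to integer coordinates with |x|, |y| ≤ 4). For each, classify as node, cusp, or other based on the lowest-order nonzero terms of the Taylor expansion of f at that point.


No singular points in the scanned grid; C is smooth there.

Compute partial derivatives:
  f_x = 8*x + 4.
  f_y = 1.
f_y = 1 is a nonzero constant, so f_y never vanishes: no point (x, y) can satisfy f = f_x = f_y = 0. In particular no (x, y) ∈ {−4, ..., 4}² is singular; the curve is smooth.


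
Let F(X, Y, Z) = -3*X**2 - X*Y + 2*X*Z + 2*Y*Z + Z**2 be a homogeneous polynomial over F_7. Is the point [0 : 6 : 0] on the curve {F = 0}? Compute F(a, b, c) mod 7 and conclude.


F(0,6,0) ≡ 0 (mod 7); P is on the curve.

Evaluate F(0, 6, 0) term-by-term (mod 7).
  -3*X**2 ↦ -3·0·1·1 = 0
  -X*Y ↦ -1·0·6·1 = 0
  2*X*Z ↦ 2·0·1·0 = 0
  2*Y*Z ↦ 2·1·6·0 = 0
  Z**2 ↦ 1·1·1·0 = 0
Sum: F(0, 6, 0) = (0) + (0) + (0) + (0) + (0) = 0.
Reducing mod 7: 0 ≡ 0 (mod 7).
Since F(a, b, c) ≡ 0 (mod 7), P lies on the curve.


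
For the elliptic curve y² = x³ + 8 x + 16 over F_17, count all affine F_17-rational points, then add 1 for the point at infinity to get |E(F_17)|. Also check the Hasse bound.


Affine points = {(0, 4), (0, 13), (1, 5), (1, 12), (3, 4), (3, 13), (6, 5), (6, 12), (9, 1), (9, 16), (10, 5), (10, 12), (12, 2), (12, 15), (14, 4), (14, 13), (15, 3), (15, 14)}; affine count = 18; |E(F_17)| = 19.

Discriminant check: Δ ∝ 4a³ + 27b² = 4·8³ + 27·16² = 4·512 + 27·256 ≡ 1 (mod 17). Nonzero ⇒ E is nonsingular.
For each x ∈ F_17, compute rhs = x³ + 8·x + 16 mod 17, then count y ∈ F_17 with y² ≡ rhs.
  x = 0: rhs = 16, matching y values: 4, 13 (2 points).
  x = 1: rhs = 8, matching y values: 5, 12 (2 points).
  x = 2: rhs = 6, matching y values: none (0 points).
  x = 3: rhs = 16, matching y values: 4, 13 (2 points).
  x = 4: rhs = 10, matching y values: none (0 points).
  x = 5: rhs = 11, matching y values: none (0 points).
  x = 6: rhs = 8, matching y values: 5, 12 (2 points).
  x = 7: rhs = 7, matching y values: none (0 points).
  x = 8: rhs = 14, matching y values: none (0 points).
  x = 9: rhs = 1, matching y values: 1, 16 (2 points).
  x = 10: rhs = 8, matching y values: 5, 12 (2 points).
  x = 11: rhs = 7, matching y values: none (0 points).
  x = 12: rhs = 4, matching y values: 2, 15 (2 points).
  x = 13: rhs = 5, matching y values: none (0 points).
  x = 14: rhs = 16, matching y values: 4, 13 (2 points).
  x = 15: rhs = 9, matching y values: 3, 14 (2 points).
  x = 16: rhs = 7, matching y values: none (0 points).
Total affine count: 18.
Full point count |E(F_17)| = 18 + 1 = 19.
Hasse bound: |19 − (17+1)| = |1| = 1 ≤ 2√17 ≈ 8.2462 ✓.


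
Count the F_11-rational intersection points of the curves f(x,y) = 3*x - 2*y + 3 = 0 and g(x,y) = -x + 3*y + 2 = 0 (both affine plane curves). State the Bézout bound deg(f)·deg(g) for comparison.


Common zeros: {(6, 5)}; count = 1; Bézout bound = 1.

deg(f) = 1, deg(g) = 1, so Bézout bound = 1.
Scan x ∈ F_11. For each x, list the y ∈ F_11 with f(x, y) ≡ 0 and those with g(x, y) ≡ 0 (mod 11); the common zeros in that column are the intersection.
  x = 0: f ≡ 0 at y ∈ {7}; g ≡ 0 at y ∈ {3}; common: ∅.
  x = 1: f ≡ 0 at y ∈ {3}; g ≡ 0 at y ∈ {7}; common: ∅.
  x = 2: f ≡ 0 at y ∈ {10}; g ≡ 0 at y ∈ {0}; common: ∅.
  x = 3: f ≡ 0 at y ∈ {6}; g ≡ 0 at y ∈ {4}; common: ∅.
  x = 4: f ≡ 0 at y ∈ {2}; g ≡ 0 at y ∈ {8}; common: ∅.
  x = 5: f ≡ 0 at y ∈ {9}; g ≡ 0 at y ∈ {1}; common: ∅.
  x = 6: f ≡ 0 at y ∈ {5}; g ≡ 0 at y ∈ {5}; common: {5}.
  x = 7: f ≡ 0 at y ∈ {1}; g ≡ 0 at y ∈ {9}; common: ∅.
  x = 8: f ≡ 0 at y ∈ {8}; g ≡ 0 at y ∈ {2}; common: ∅.
  x = 9: f ≡ 0 at y ∈ {4}; g ≡ 0 at y ∈ {6}; common: ∅.
  x = 10: f ≡ 0 at y ∈ {0}; g ≡ 0 at y ∈ {10}; common: ∅.
Collecting: common zeros = {(6, 5)}, so the count is 1.
Comparison with the Bézout bound: 1 ≤ 1 = deg(f)·deg(g), as expected for curves with no common component (the bound is attained).


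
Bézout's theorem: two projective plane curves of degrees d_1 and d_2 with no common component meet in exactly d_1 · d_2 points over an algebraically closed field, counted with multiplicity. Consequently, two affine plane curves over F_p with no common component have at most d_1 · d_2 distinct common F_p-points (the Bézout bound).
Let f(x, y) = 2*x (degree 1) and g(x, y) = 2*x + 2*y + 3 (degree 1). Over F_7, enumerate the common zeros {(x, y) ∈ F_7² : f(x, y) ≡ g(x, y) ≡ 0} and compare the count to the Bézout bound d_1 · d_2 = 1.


Common zeros: {(0, 2)}; count = 1; Bézout bound = 1.

deg(f) = 1, deg(g) = 1, so Bézout bound = 1.
Scan x ∈ F_7. For each x, list the y ∈ F_7 with f(x, y) ≡ 0 and those with g(x, y) ≡ 0 (mod 7); the common zeros in that column are the intersection.
  x = 0: f ≡ 0 at y ∈ {0, 1, 2, 3, 4, 5, 6}; g ≡ 0 at y ∈ {2}; common: {2}.
  x = 1: f ≡ 0 at y ∈ ∅; g ≡ 0 at y ∈ {1}; common: ∅.
  x = 2: f ≡ 0 at y ∈ ∅; g ≡ 0 at y ∈ {0}; common: ∅.
  x = 3: f ≡ 0 at y ∈ ∅; g ≡ 0 at y ∈ {6}; common: ∅.
  x = 4: f ≡ 0 at y ∈ ∅; g ≡ 0 at y ∈ {5}; common: ∅.
  x = 5: f ≡ 0 at y ∈ ∅; g ≡ 0 at y ∈ {4}; common: ∅.
  x = 6: f ≡ 0 at y ∈ ∅; g ≡ 0 at y ∈ {3}; common: ∅.
Collecting: common zeros = {(0, 2)}, so the count is 1.
Comparison with the Bézout bound: 1 ≤ 1 = deg(f)·deg(g), as expected for curves with no common component (the bound is attained).
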